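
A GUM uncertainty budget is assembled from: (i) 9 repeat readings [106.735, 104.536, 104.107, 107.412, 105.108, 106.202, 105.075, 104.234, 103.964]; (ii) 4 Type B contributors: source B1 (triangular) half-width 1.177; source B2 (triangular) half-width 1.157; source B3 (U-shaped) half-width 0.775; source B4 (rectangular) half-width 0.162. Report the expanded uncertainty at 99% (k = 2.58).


mean = (106.735 + 104.536 + 104.107 + 107.412 + 105.108 + 106.202 + 105.075 + 104.234 + 103.964) / 9 = 105.2636667
s = sqrt(sum((x - mean)^2)/(n-1)) = 1.2418322
u_A = s / sqrt(n) = 1.2418322 / sqrt(9) = 0.41394407
u_B1 = 1.177 / sqrt(6) = 0.48050824
u_B2 = 1.157 / sqrt(6) = 0.47234327
u_B3 = 0.775 / sqrt(2) = 0.54800776
u_B4 = 0.162 / sqrt(3) = 0.093530744
uc = sqrt(0.41394407^2 + 0.48050824^2 + 0.47234327^2 + 0.54800776^2 + 0.093530744^2) = 0.96664706
U = k * uc = 2.58 * 0.96664706
U = 2.4939

2.4939


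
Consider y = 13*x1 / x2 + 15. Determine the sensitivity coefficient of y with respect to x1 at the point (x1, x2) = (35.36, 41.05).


y = 13*x1 / x2 + 15
dy/dx1 = 13/x2
Evaluate at x2 = 41.05: c1 = 13 / 41.05
c1 = 0.3167

0.3167


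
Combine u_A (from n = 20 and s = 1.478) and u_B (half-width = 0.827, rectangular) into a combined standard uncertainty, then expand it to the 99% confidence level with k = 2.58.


u_A = s / sqrt(n) = 1.478 / sqrt(20) = 0.33049085
u_B = half_width / sqrt(3) = 0.827 / sqrt(3) = 0.47746867
uc = sqrt(u_A^2 + u_B^2) = sqrt(0.33049085^2 + 0.47746867^2) = 0.5806897
U = k * uc = 2.58 * 0.5806897
U = 1.4982

1.4982


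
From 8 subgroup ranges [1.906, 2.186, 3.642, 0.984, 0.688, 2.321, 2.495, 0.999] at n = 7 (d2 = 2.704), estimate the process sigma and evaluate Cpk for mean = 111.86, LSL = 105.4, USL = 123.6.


R_bar = (1.906 + 2.186 + 3.642 + 0.984 + 0.688 + 2.321 + 2.495 + 0.999) / 8 = 1.902625
sigma = R_bar / d2 = 1.902625 / 2.704 = 0.70363351
Cp = (USL - LSL)/(6*sigma) = (123.6 - 105.4)/(6*0.70363351) = 4.3110
Cpu = (123.6 - 111.86)/(3*0.70363351) = 5.5616
Cpl = (111.86 - 105.4)/(3*0.70363351) = 3.0603
Cpk = min(Cpu, Cpl) = 3.0603

3.0603


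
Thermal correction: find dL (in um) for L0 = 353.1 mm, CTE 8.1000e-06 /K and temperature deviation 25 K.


dL = L * alpha * dT
= 353.1 * 8.1000e-06 * 25
= 0.0715028 mm
dL_um = 0.0715028 * 1000 = 71.5028 um

71.5028


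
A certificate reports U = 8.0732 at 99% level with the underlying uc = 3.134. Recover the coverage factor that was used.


k = U / uc
k = 8.0732 / 3.134
k = 2.576

2.576


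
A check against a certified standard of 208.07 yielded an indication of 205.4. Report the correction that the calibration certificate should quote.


Correction = standard - reading
= 208.07 - 205.4
= 2.6700

2.6700


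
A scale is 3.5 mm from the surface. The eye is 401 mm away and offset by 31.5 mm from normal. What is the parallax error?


error = h * offset / d
= 3.5 * 31.5 / 401
= 0.2749

0.2749


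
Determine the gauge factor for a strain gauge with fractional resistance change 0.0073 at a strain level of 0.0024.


GF = (dR/R) / epsilon
= 0.0073 / 0.0024
= 3.0417

3.0417


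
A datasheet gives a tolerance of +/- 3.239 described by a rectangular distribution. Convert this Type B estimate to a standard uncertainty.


u_B = half_width / sqrt(3)
u_B = 3.239 / 1.7320508
u_B = 1.8700

1.8700


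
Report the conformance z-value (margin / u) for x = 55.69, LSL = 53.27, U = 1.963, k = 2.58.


u = U / k = 1.963 / 2.58 = 0.76085271
margin = |LSL - x| = |53.27 - 55.69| = 2.42
z = margin / u = 2.42 / 0.76085271
z = 3.1806

3.1806


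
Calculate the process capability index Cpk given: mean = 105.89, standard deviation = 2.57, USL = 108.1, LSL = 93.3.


Cpu = (USL - mean) / (3*sigma) = (108.1 - 105.89) / (3*2.57) = 0.2866
Cpl = (mean - LSL) / (3*sigma) = (105.89 - 93.3) / (3*2.57) = 1.6329
Cpk = min(Cpu, Cpl) = 0.2866

0.2866


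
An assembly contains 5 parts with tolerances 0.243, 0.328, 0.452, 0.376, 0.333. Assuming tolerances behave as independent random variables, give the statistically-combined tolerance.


RSS = sqrt(0.243^2 + 0.328^2 + 0.452^2 + 0.376^2 + 0.333^2)
= sqrt(0.623202)
= 0.7894

0.7894


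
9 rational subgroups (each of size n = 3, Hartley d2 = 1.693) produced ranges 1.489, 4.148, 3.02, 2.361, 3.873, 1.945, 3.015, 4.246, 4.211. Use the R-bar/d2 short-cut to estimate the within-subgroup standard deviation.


R_bar = (1.489 + 4.148 + 3.02 + 2.361 + 3.873 + 1.945 + 3.015 + 4.246 + 4.211) / 9
R_bar = 28.308 / 9 = 3.1453333
sigma_hat = R_bar / d2 = 3.1453333 / 1.693 = 1.8578

1.8578


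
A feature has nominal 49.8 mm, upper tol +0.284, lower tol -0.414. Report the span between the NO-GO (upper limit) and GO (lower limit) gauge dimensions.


GO = nominal - lower_tol (smallest hole = maximum material condition)
GO = 49.8 - 0.414 = 49.386
NO-GO = nominal + upper_tol (largest hole = least material condition)
NO-GO = 49.8 + 0.284 = 50.084
spread = NO-GO - GO = 50.084 - 49.386 = 0.6980

0.6980


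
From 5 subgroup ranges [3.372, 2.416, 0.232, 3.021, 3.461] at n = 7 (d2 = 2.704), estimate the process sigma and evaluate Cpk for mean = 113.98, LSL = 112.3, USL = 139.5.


R_bar = (3.372 + 2.416 + 0.232 + 3.021 + 3.461) / 5 = 2.5004
sigma = R_bar / d2 = 2.5004 / 2.704 = 0.92470414
Cp = (USL - LSL)/(6*sigma) = (139.5 - 112.3)/(6*0.92470414) = 4.9025
Cpu = (139.5 - 113.98)/(3*0.92470414) = 9.1993
Cpl = (113.98 - 112.3)/(3*0.92470414) = 0.6056
Cpk = min(Cpu, Cpl) = 0.6056

0.6056


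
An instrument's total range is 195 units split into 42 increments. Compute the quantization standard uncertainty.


resolution = range / divisions
resolution = 195 / 42 = 4.6428571
u_res = resolution / (2*sqrt(3))
u_res = 4.6428571 / 3.4641016
u_res = 1.3403

1.3403


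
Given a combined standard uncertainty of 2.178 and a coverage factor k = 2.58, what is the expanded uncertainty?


U = k * uc
U = 2.58 * 2.178
U = 5.6192

5.6192


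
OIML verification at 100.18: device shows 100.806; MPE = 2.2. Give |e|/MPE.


e = indication - reference = 100.806 - 100.18 = 0.6260
|e| = 0.6260
ratio = |e| / MPE = 0.6260 / 2.2
ratio = 0.2845

0.2845


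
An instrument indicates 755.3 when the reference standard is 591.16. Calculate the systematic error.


Systematic error = measured - true
= 755.3 - 591.16
= 164.1400

164.1400


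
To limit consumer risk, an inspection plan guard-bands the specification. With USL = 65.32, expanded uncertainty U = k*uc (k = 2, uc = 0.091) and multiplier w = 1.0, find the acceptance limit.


U = k * uc = 2 * 0.091 = 0.182
guard band g = w * U = 1.0 * 0.182 = 0.182
AL = USL - g = 65.32 - 0.182
AL = 65.1380

65.1380


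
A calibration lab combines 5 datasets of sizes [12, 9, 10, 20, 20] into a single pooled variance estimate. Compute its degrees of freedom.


nu = sum_i (n_i - 1)
nu = ((12 - 1) + (9 - 1) + (10 - 1) + (20 - 1) + (20 - 1))
nu = 11 + 8 + 9 + 19 + 19
nu = 66

66


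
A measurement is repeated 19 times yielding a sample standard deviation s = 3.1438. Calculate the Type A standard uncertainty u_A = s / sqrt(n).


u_A = s / sqrt(n)
u_A = 3.1438 / sqrt(19)
u_A = 3.1438 / 4.3588989
u_A = 0.7212

0.7212


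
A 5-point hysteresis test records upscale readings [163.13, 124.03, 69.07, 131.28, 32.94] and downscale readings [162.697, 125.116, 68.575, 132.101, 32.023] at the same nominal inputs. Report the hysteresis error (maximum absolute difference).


|163.13 - 162.697| = 0.4330
|124.03 - 125.116| = 1.0860
|69.07 - 68.575| = 0.4950
|131.28 - 132.101| = 0.8210
|32.94 - 32.023| = 0.9170
hysteresis = max(diffs) = 1.0860

1.0860


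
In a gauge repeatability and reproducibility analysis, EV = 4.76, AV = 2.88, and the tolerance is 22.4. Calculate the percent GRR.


GRR = sqrt(EV^2 + AV^2) = sqrt(4.76^2 + 2.88^2) = 5.5634522
%GRR = GRR / tol * 100 = 5.5634522 / 22.4 * 100
%GRR = 24.8368

24.8368


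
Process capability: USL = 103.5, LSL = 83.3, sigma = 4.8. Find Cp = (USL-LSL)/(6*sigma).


Cp = (USL - LSL) / (6 * sigma)
= (103.5 - 83.3) / (6 * 4.8)
= 20.2000 / 28.8000
= 0.7014

0.7014


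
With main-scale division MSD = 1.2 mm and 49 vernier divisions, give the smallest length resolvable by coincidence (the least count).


LC = MSD / n_div
= 1.2 / 49
= 0.0245

0.0245


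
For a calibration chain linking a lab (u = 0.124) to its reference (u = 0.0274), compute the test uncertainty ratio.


TUR = u_lab / u_ref
= 0.124 / 0.0274
= 4.5255

4.5255


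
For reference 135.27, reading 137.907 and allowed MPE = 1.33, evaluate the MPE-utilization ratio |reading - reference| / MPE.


e = indication - reference = 137.907 - 135.27 = 2.6370
|e| = 2.6370
ratio = |e| / MPE = 2.6370 / 1.33
ratio = 1.9827

1.9827


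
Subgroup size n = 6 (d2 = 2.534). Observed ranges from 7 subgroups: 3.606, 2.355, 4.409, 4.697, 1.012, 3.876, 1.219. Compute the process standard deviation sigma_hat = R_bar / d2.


R_bar = (3.606 + 2.355 + 4.409 + 4.697 + 1.012 + 3.876 + 1.219) / 7
R_bar = 21.174 / 7 = 3.0248571
sigma_hat = R_bar / d2 = 3.0248571 / 2.534 = 1.1937

1.1937


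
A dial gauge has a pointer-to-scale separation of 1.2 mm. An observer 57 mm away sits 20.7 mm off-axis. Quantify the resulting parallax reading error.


error = h * offset / d
= 1.2 * 20.7 / 57
= 0.4358

0.4358


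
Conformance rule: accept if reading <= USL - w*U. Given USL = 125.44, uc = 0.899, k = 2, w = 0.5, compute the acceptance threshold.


U = k * uc = 2 * 0.899 = 1.798
guard band g = w * U = 0.5 * 1.798 = 0.899
AL = USL - g = 125.44 - 0.899
AL = 124.5410

124.5410


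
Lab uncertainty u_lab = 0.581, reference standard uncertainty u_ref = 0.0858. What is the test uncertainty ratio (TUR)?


TUR = u_lab / u_ref
= 0.581 / 0.0858
= 6.7716

6.7716


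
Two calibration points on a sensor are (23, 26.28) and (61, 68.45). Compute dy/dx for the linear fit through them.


slope = (y2 - y1) / (x2 - x1)
= (68.45 - 26.28) / (61 - 23)
= 42.1700 / 38
= 1.1097

1.1097


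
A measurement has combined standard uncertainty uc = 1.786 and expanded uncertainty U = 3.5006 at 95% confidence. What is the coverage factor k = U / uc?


k = U / uc
k = 3.5006 / 1.786
k = 1.96

1.96


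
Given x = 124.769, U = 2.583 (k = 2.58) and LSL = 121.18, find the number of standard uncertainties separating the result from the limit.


u = U / k = 2.583 / 2.58 = 1.0011628
margin = |LSL - x| = |121.18 - 124.769| = 3.589
z = margin / u = 3.589 / 1.0011628
z = 3.5848

3.5848


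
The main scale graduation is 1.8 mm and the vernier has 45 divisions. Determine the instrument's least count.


LC = MSD / n_div
= 1.8 / 45
= 0.0400

0.0400


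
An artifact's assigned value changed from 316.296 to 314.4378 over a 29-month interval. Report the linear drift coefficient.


rate = (v2 - v1) / months
= (314.4378 - 316.296) / 29
= -1.8582 / 29
= -0.0641

-0.0641


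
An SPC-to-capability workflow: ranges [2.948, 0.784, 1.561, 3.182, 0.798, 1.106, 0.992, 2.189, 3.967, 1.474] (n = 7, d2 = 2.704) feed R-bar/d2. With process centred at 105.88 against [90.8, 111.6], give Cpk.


R_bar = (2.948 + 0.784 + 1.561 + 3.182 + 0.798 + 1.106 + 0.992 + 2.189 + 3.967 + 1.474) / 10 = 1.9001
sigma = R_bar / d2 = 1.9001 / 2.704 = 0.7026997
Cp = (USL - LSL)/(6*sigma) = (111.6 - 90.8)/(6*0.7026997) = 4.9334
Cpu = (111.6 - 105.88)/(3*0.7026997) = 2.7133
Cpl = (105.88 - 90.8)/(3*0.7026997) = 7.1534
Cpk = min(Cpu, Cpl) = 2.7133

2.7133


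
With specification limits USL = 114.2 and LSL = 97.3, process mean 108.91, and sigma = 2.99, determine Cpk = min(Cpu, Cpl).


Cpu = (USL - mean) / (3*sigma) = (114.2 - 108.91) / (3*2.99) = 0.5897
Cpl = (mean - LSL) / (3*sigma) = (108.91 - 97.3) / (3*2.99) = 1.2943
Cpk = min(Cpu, Cpl) = 0.5897

0.5897


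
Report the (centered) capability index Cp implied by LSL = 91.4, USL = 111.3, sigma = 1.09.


Cp = (USL - LSL) / (6 * sigma)
= (111.3 - 91.4) / (6 * 1.09)
= 19.9000 / 6.5400
= 3.0428

3.0428


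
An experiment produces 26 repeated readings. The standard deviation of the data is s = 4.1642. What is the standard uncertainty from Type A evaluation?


u_A = s / sqrt(n)
u_A = 4.1642 / sqrt(26)
u_A = 4.1642 / 5.0990195
u_A = 0.8167

0.8167


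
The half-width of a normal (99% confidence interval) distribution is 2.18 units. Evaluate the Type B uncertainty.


u_B = half_width / 2.576
u_B = 2.18 / 2.576
u_B = 0.8463

0.8463


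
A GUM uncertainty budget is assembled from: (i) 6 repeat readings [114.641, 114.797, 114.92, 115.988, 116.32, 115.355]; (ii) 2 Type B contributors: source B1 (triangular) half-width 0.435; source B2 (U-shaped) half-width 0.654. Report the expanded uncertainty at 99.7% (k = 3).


mean = (114.641 + 114.797 + 114.92 + 115.988 + 116.32 + 115.355) / 6 = 115.3368333
s = sqrt(sum((x - mean)^2)/(n-1)) = 0.68415186
u_A = s / sqrt(n) = 0.68415186 / sqrt(6) = 0.27930383
u_B1 = 0.435 / sqrt(6) = 0.17758801
u_B2 = 0.654 / sqrt(2) = 0.46244783
uc = sqrt(0.27930383^2 + 0.17758801^2 + 0.46244783^2) = 0.56868807
U = k * uc = 3 * 0.56868807
U = 1.7061

1.7061


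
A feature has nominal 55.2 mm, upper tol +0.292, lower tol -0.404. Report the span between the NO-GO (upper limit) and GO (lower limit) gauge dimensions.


GO = nominal - lower_tol (smallest hole = maximum material condition)
GO = 55.2 - 0.404 = 54.796
NO-GO = nominal + upper_tol (largest hole = least material condition)
NO-GO = 55.2 + 0.292 = 55.492
spread = NO-GO - GO = 55.492 - 54.796 = 0.6960

0.6960


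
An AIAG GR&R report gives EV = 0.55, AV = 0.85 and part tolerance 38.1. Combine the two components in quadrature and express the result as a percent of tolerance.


GRR = sqrt(EV^2 + AV^2) = sqrt(0.55^2 + 0.85^2) = 1.0124228
%GRR = GRR / tol * 100 = 1.0124228 / 38.1 * 100
%GRR = 2.6573

2.6573


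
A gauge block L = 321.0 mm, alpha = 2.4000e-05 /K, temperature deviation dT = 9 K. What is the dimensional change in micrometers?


dL = L * alpha * dT
= 321.0 * 2.4000e-05 * 9
= 0.0693360 mm
dL_um = 0.0693360 * 1000 = 69.3360 um

69.3360


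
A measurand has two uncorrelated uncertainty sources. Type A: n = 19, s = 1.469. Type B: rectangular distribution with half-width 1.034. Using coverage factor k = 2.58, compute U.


u_A = s / sqrt(n) = 1.469 / sqrt(19) = 0.33701171
u_B = half_width / sqrt(3) = 1.034 / sqrt(3) = 0.59698018
uc = sqrt(u_A^2 + u_B^2) = sqrt(0.33701171^2 + 0.59698018^2) = 0.68553791
U = k * uc = 2.58 * 0.68553791
U = 1.7687

1.7687


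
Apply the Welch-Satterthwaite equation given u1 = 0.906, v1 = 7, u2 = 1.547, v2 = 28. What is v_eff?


uc = sqrt(u1^2 + u2^2) = sqrt(0.906^2 + 1.547^2) = 1.7927758
v_eff = uc^4 / (u1^4/v1 + u2^4/v2)
= 1.7927758^4 / (0.906^4/7 + 1.547^4/28)
= 10.330086 / 0.30080487
v_eff = 34.3415

34.3415


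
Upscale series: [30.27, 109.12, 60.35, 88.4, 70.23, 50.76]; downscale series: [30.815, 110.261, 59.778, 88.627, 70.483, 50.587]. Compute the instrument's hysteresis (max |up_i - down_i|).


|30.27 - 30.815| = 0.5450
|109.12 - 110.261| = 1.1410
|60.35 - 59.778| = 0.5720
|88.4 - 88.627| = 0.2270
|70.23 - 70.483| = 0.2530
|50.76 - 50.587| = 0.1730
hysteresis = max(diffs) = 1.1410

1.1410


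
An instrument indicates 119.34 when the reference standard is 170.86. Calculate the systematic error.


Systematic error = measured - true
= 119.34 - 170.86
= -51.5200

-51.5200


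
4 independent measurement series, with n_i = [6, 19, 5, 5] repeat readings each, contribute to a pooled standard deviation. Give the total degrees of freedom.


nu = sum_i (n_i - 1)
nu = ((6 - 1) + (19 - 1) + (5 - 1) + (5 - 1))
nu = 5 + 18 + 4 + 4
nu = 31

31


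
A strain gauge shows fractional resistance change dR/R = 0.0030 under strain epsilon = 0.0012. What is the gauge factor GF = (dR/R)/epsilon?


GF = (dR/R) / epsilon
= 0.0030 / 0.0012
= 2.5000

2.5000


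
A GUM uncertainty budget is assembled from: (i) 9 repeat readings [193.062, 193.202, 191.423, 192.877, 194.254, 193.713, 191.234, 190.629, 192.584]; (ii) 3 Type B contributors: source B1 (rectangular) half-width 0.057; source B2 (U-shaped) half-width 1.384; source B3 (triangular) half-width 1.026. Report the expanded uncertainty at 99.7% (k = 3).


mean = (193.062 + 193.202 + 191.423 + 192.877 + 194.254 + 193.713 + 191.234 + 190.629 + 192.584) / 9 = 192.5531111
s = sqrt(sum((x - mean)^2)/(n-1)) = 1.2115928
u_A = s / sqrt(n) = 1.2115928 / sqrt(9) = 0.40386427
u_B1 = 0.057 / sqrt(3) = 0.032908965
u_B2 = 1.384 / sqrt(2) = 0.97863579
u_B3 = 1.026 / sqrt(6) = 0.41886275
uc = sqrt(0.40386427^2 + 0.032908965^2 + 0.97863579^2 + 0.41886275^2) = 1.1390186
U = k * uc = 3 * 1.1390186
U = 3.4171

3.4171


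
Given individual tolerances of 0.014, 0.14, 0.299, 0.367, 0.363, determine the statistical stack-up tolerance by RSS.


RSS = sqrt(0.014^2 + 0.14^2 + 0.299^2 + 0.367^2 + 0.363^2)
= sqrt(0.375655)
= 0.6129

0.6129


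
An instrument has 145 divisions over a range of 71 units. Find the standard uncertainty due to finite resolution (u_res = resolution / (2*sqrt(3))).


resolution = range / divisions
resolution = 71 / 145 = 0.48965517
u_res = resolution / (2*sqrt(3))
u_res = 0.48965517 / 3.4641016
u_res = 0.1414

0.1414


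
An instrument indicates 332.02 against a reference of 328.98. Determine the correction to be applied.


Correction = standard - reading
= 328.98 - 332.02
= -3.0400

-3.0400


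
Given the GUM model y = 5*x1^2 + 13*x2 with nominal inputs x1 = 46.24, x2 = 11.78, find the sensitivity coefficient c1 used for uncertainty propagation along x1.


y = 5*x1^2 + 13*x2
dy/dx1 = 2*5*x1
Evaluate at x1 = 46.24: c1 = 10 * 46.24
c1 = 462.4000

462.4000


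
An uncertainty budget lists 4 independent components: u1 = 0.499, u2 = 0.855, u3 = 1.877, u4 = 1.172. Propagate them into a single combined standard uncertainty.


uc = sqrt(0.499^2 + 0.855^2 + 1.877^2 + 1.172^2)
uc = sqrt(5.876739)
uc = 2.4242

2.4242


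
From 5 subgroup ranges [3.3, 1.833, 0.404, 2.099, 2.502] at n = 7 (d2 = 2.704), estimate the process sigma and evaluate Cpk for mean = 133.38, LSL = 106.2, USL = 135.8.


R_bar = (3.3 + 1.833 + 0.404 + 2.099 + 2.502) / 5 = 2.0276
sigma = R_bar / d2 = 2.0276 / 2.704 = 0.74985207
Cp = (USL - LSL)/(6*sigma) = (135.8 - 106.2)/(6*0.74985207) = 6.5791
Cpu = (135.8 - 133.38)/(3*0.74985207) = 1.0758
Cpl = (133.38 - 106.2)/(3*0.74985207) = 12.0824
Cpk = min(Cpu, Cpl) = 1.0758

1.0758


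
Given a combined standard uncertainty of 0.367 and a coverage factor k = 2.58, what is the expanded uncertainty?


U = k * uc
U = 2.58 * 0.367
U = 0.9469

0.9469


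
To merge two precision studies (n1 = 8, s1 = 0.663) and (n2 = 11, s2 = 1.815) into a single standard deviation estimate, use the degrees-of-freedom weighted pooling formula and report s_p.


s_p = sqrt(((n1-1)*s1^2 + (n2-1)*s2^2) / (n1+n2-2))
numerator = (8-1)*0.663^2 + (11-1)*1.815^2 = 3.076983 + 32.94225 = 36.019233
denominator = 8 + 11 - 2 = 17
s_p^2 = 36.019233 / 17 = 2.1187784
s_p = sqrt(2.1187784) = 1.4556

1.4556


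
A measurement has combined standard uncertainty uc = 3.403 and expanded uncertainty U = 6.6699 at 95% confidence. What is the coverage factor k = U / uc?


k = U / uc
k = 6.6699 / 3.403
k = 1.96

1.96


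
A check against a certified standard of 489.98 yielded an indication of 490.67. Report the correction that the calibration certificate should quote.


Correction = standard - reading
= 489.98 - 490.67
= -0.6900

-0.6900


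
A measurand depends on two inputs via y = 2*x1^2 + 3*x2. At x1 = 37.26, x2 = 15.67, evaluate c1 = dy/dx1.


y = 2*x1^2 + 3*x2
dy/dx1 = 2*2*x1
Evaluate at x1 = 37.26: c1 = 4 * 37.26
c1 = 149.0400

149.0400


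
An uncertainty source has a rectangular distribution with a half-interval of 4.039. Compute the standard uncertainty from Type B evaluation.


u_B = half_width / sqrt(3)
u_B = 4.039 / 1.7320508
u_B = 2.3319

2.3319


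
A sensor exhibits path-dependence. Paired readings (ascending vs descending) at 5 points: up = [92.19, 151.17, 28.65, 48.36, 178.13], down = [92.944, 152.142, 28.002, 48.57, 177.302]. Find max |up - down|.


|92.19 - 92.944| = 0.7540
|151.17 - 152.142| = 0.9720
|28.65 - 28.002| = 0.6480
|48.36 - 48.57| = 0.2100
|178.13 - 177.302| = 0.8280
hysteresis = max(diffs) = 0.9720

0.9720


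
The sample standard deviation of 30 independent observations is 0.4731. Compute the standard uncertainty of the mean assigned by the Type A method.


u_A = s / sqrt(n)
u_A = 0.4731 / sqrt(30)
u_A = 0.4731 / 5.4772256
u_A = 0.0864

0.0864


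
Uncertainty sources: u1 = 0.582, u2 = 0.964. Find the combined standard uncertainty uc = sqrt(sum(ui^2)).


uc = sqrt(0.582^2 + 0.964^2)
uc = sqrt(1.26802)
uc = 1.1261

1.1261


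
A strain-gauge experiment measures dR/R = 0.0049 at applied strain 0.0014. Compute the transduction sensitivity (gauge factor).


GF = (dR/R) / epsilon
= 0.0049 / 0.0014
= 3.5000

3.5000


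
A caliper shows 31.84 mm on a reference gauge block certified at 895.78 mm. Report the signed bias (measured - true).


Systematic error = measured - true
= 31.84 - 895.78
= -863.9400

-863.9400


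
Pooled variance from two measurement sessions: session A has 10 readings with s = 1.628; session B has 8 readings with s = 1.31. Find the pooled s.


s_p = sqrt(((n1-1)*s1^2 + (n2-1)*s2^2) / (n1+n2-2))
numerator = (10-1)*1.628^2 + (8-1)*1.31^2 = 23.853456 + 12.0127 = 35.866156
denominator = 10 + 8 - 2 = 16
s_p^2 = 35.866156 / 16 = 2.2416347
s_p = sqrt(2.2416347) = 1.4972

1.4972


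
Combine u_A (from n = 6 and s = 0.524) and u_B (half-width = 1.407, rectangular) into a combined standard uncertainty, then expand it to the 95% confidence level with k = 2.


u_A = s / sqrt(n) = 0.524 / sqrt(6) = 0.2139221
u_B = half_width / sqrt(3) = 1.407 / sqrt(3) = 0.81233183
uc = sqrt(u_A^2 + u_B^2) = sqrt(0.2139221^2 + 0.81233183^2) = 0.84002718
U = k * uc = 2 * 0.84002718
U = 1.6801

1.6801


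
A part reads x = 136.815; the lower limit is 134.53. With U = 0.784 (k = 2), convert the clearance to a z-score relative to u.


u = U / k = 0.784 / 2 = 0.392
margin = |LSL - x| = |134.53 - 136.815| = 2.285
z = margin / u = 2.285 / 0.392
z = 5.8291

5.8291


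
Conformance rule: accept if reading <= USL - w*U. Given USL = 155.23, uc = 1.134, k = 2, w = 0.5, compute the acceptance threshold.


U = k * uc = 2 * 1.134 = 2.268
guard band g = w * U = 0.5 * 2.268 = 1.134
AL = USL - g = 155.23 - 1.134
AL = 154.0960

154.0960


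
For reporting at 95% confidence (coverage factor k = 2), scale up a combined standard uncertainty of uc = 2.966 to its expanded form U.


U = k * uc
U = 2 * 2.966
U = 5.9320

5.9320


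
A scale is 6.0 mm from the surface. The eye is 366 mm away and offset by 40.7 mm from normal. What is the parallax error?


error = h * offset / d
= 6.0 * 40.7 / 366
= 0.6672

0.6672


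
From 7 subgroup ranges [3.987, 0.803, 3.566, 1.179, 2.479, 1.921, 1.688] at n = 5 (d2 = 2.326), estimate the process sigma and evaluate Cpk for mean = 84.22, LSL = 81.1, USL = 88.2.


R_bar = (3.987 + 0.803 + 3.566 + 1.179 + 2.479 + 1.921 + 1.688) / 7 = 2.2318571
sigma = R_bar / d2 = 2.2318571 / 2.326 = 0.95952584
Cp = (USL - LSL)/(6*sigma) = (88.2 - 81.1)/(6*0.95952584) = 1.2332
Cpu = (88.2 - 84.22)/(3*0.95952584) = 1.3826
Cpl = (84.22 - 81.1)/(3*0.95952584) = 1.0839
Cpk = min(Cpu, Cpl) = 1.0839

1.0839


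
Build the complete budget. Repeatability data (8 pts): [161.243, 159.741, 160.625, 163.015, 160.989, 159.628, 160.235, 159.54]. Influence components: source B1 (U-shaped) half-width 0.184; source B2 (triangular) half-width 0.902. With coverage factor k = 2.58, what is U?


mean = (161.243 + 159.741 + 160.625 + 163.015 + 160.989 + 159.628 + 160.235 + 159.54) / 8 = 160.627
s = sqrt(sum((x - mean)^2)/(n-1)) = 1.1545734
u_A = s / sqrt(n) = 1.1545734 / sqrt(8) = 0.40820334
u_B1 = 0.184 / sqrt(2) = 0.13010765
u_B2 = 0.902 / sqrt(6) = 0.36823996
uc = sqrt(0.40820334^2 + 0.13010765^2 + 0.36823996^2) = 0.56494127
U = k * uc = 2.58 * 0.56494127
U = 1.4575

1.4575


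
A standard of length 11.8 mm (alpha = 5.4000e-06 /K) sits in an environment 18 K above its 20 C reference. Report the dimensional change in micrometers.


dL = L * alpha * dT
= 11.8 * 5.4000e-06 * 18
= 0.0011470 mm
dL_um = 0.0011470 * 1000 = 1.1470 um

1.1470


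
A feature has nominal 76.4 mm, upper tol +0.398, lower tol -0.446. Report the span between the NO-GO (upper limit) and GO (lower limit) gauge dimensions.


GO = nominal - lower_tol (smallest hole = maximum material condition)
GO = 76.4 - 0.446 = 75.954
NO-GO = nominal + upper_tol (largest hole = least material condition)
NO-GO = 76.4 + 0.398 = 76.798
spread = NO-GO - GO = 76.798 - 75.954 = 0.8440

0.8440


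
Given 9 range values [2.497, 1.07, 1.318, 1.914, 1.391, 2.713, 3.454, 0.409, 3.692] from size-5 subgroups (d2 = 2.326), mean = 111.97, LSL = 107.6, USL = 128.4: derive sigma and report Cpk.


R_bar = (2.497 + 1.07 + 1.318 + 1.914 + 1.391 + 2.713 + 3.454 + 0.409 + 3.692) / 9 = 2.0508889
sigma = R_bar / d2 = 2.0508889 / 2.326 = 0.88172352
Cp = (USL - LSL)/(6*sigma) = (128.4 - 107.6)/(6*0.88172352) = 3.9317
Cpu = (128.4 - 111.97)/(3*0.88172352) = 6.2113
Cpl = (111.97 - 107.6)/(3*0.88172352) = 1.6521
Cpk = min(Cpu, Cpl) = 1.6521

1.6521


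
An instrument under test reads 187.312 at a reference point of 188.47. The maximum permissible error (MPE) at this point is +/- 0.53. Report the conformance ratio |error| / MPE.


e = indication - reference = 187.312 - 188.47 = -1.1580
|e| = 1.1580
ratio = |e| / MPE = 1.1580 / 0.53
ratio = 2.1849

2.1849


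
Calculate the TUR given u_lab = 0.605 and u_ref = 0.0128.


TUR = u_lab / u_ref
= 0.605 / 0.0128
= 47.2656

47.2656


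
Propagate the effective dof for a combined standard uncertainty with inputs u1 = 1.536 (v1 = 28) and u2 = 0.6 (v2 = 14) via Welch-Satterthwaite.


uc = sqrt(u1^2 + u2^2) = sqrt(1.536^2 + 0.6^2) = 1.6490288
v_eff = uc^4 / (u1^4/v1 + u2^4/v2)
= 1.6490288^4 / (1.536^4/28 + 0.6^4/14)
= 7.3945706 / 0.20805277
v_eff = 35.5418

35.5418


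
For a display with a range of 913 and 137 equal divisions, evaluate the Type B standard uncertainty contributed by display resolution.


resolution = range / divisions
resolution = 913 / 137 = 6.6642336
u_res = resolution / (2*sqrt(3))
u_res = 6.6642336 / 3.4641016
u_res = 1.9238

1.9238


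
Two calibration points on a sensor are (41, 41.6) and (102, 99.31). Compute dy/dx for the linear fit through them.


slope = (y2 - y1) / (x2 - x1)
= (99.31 - 41.6) / (102 - 41)
= 57.7100 / 61
= 0.9461

0.9461


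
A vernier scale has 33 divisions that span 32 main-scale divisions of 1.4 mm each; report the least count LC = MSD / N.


LC = MSD / n_div
= 1.4 / 33
= 0.0424

0.0424


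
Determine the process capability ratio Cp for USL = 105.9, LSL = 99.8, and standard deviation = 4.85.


Cp = (USL - LSL) / (6 * sigma)
= (105.9 - 99.8) / (6 * 4.85)
= 6.1000 / 29.1000
= 0.2096

0.2096


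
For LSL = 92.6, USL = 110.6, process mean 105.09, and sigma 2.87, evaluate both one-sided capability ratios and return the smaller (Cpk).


Cpu = (USL - mean) / (3*sigma) = (110.6 - 105.09) / (3*2.87) = 0.6400
Cpl = (mean - LSL) / (3*sigma) = (105.09 - 92.6) / (3*2.87) = 1.4506
Cpk = min(Cpu, Cpl) = 0.6400

0.6400


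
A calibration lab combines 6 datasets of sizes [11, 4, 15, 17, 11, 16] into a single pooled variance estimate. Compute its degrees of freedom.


nu = sum_i (n_i - 1)
nu = ((11 - 1) + (4 - 1) + (15 - 1) + (17 - 1) + (11 - 1) + (16 - 1))
nu = 10 + 3 + 14 + 16 + 10 + 15
nu = 68

68


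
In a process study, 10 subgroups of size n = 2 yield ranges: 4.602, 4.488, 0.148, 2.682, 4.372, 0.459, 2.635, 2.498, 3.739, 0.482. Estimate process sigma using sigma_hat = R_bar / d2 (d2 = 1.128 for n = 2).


R_bar = (4.602 + 4.488 + 0.148 + 2.682 + 4.372 + 0.459 + 2.635 + 2.498 + 3.739 + 0.482) / 10
R_bar = 26.105 / 10 = 2.6105
sigma_hat = R_bar / d2 = 2.6105 / 1.128 = 2.3143

2.3143


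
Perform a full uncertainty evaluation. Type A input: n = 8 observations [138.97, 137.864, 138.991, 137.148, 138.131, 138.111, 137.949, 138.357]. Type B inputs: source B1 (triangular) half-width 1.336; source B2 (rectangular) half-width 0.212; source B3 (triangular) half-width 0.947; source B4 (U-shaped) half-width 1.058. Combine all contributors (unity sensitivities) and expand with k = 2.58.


mean = (138.97 + 137.864 + 138.991 + 137.148 + 138.131 + 138.111 + 137.949 + 138.357) / 8 = 138.190125
s = sqrt(sum((x - mean)^2)/(n-1)) = 0.60210736
u_A = s / sqrt(n) = 0.60210736 / sqrt(8) = 0.2128771
u_B1 = 1.336 / sqrt(6) = 0.54541972
u_B2 = 0.212 / sqrt(3) = 0.12239826
u_B3 = 0.947 / sqrt(6) = 0.38661113
u_B4 = 1.058 / sqrt(2) = 0.74811897
uc = sqrt(0.2128771^2 + 0.54541972^2 + 0.12239826^2 + 0.38661113^2 + 0.74811897^2) = 1.0329234
U = k * uc = 2.58 * 1.0329234
U = 2.6649

2.6649


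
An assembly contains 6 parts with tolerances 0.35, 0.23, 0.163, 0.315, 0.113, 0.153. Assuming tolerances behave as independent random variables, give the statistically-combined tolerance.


RSS = sqrt(0.35^2 + 0.23^2 + 0.163^2 + 0.315^2 + 0.113^2 + 0.153^2)
= sqrt(0.337372)
= 0.5808

0.5808


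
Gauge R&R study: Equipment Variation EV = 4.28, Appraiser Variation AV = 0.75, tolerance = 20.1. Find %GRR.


GRR = sqrt(EV^2 + AV^2) = sqrt(4.28^2 + 0.75^2) = 4.3452158
%GRR = GRR / tol * 100 = 4.3452158 / 20.1 * 100
%GRR = 21.6180

21.6180


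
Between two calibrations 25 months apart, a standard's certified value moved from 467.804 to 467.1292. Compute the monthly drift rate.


rate = (v2 - v1) / months
= (467.1292 - 467.804) / 25
= -0.6748 / 25
= -0.0270

-0.0270


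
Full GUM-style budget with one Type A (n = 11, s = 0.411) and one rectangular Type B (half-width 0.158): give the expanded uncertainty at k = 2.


u_A = s / sqrt(n) = 0.411 / sqrt(11) = 0.12392116
u_B = half_width / sqrt(3) = 0.158 / sqrt(3) = 0.091221343
uc = sqrt(u_A^2 + u_B^2) = sqrt(0.12392116^2 + 0.091221343^2) = 0.15387588
U = k * uc = 2 * 0.15387588
U = 0.3078

0.3078


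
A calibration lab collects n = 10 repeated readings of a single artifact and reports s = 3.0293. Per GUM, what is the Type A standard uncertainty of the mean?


u_A = s / sqrt(n)
u_A = 3.0293 / sqrt(10)
u_A = 3.0293 / 3.1622777
u_A = 0.9579

0.9579


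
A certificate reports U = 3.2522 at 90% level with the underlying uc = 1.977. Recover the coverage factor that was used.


k = U / uc
k = 3.2522 / 1.977
k = 1.645

1.645


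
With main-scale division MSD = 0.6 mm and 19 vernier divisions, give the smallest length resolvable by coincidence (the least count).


LC = MSD / n_div
= 0.6 / 19
= 0.0316

0.0316


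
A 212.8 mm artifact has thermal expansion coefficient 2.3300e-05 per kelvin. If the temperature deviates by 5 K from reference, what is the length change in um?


dL = L * alpha * dT
= 212.8 * 2.3300e-05 * 5
= 0.0247912 mm
dL_um = 0.0247912 * 1000 = 24.7912 um

24.7912


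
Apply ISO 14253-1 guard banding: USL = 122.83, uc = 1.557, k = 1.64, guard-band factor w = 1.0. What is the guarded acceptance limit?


U = k * uc = 1.64 * 1.557 = 2.55348
guard band g = w * U = 1.0 * 2.55348 = 2.55348
AL = USL - g = 122.83 - 2.55348
AL = 120.2765

120.2765


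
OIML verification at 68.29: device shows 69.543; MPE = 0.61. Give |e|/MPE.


e = indication - reference = 69.543 - 68.29 = 1.2530
|e| = 1.2530
ratio = |e| / MPE = 1.2530 / 0.61
ratio = 2.0541

2.0541


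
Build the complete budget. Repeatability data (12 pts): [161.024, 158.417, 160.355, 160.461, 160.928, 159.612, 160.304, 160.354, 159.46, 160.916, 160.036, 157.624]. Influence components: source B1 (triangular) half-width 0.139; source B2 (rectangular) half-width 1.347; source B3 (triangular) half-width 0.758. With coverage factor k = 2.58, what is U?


mean = (161.024 + 158.417 + 160.355 + 160.461 + 160.928 + 159.612 + 160.304 + 160.354 + 159.46 + 160.916 + 160.036 + 157.624) / 12 = 159.9575833
s = sqrt(sum((x - mean)^2)/(n-1)) = 1.0391521
u_A = s / sqrt(n) = 1.0391521 / sqrt(12) = 0.29997737
u_B1 = 0.139 / sqrt(6) = 0.056746512
u_B2 = 1.347 / sqrt(3) = 0.77769081
u_B3 = 0.758 / sqrt(6) = 0.3094522
uc = sqrt(0.29997737^2 + 0.056746512^2 + 0.77769081^2 + 0.3094522^2) = 0.89093785
U = k * uc = 2.58 * 0.89093785
U = 2.2986

2.2986


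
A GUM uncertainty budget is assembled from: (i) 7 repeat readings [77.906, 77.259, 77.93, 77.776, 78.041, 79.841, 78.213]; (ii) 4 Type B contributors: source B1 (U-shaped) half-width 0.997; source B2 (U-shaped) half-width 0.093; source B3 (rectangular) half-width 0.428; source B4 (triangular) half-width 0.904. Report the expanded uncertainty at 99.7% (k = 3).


mean = (77.906 + 77.259 + 77.93 + 77.776 + 78.041 + 79.841 + 78.213) / 7 = 78.138
s = sqrt(sum((x - mean)^2)/(n-1)) = 0.80787953
u_A = s / sqrt(n) = 0.80787953 / sqrt(7) = 0.30534976
u_B1 = 0.997 / sqrt(2) = 0.70498546
u_B2 = 0.093 / sqrt(2) = 0.065760931
u_B3 = 0.428 / sqrt(3) = 0.24710592
u_B4 = 0.904 / sqrt(6) = 0.36905645
uc = sqrt(0.30534976^2 + 0.70498546^2 + 0.065760931^2 + 0.24710592^2 + 0.36905645^2) = 0.88984913
U = k * uc = 3 * 0.88984913
U = 2.6695

2.6695


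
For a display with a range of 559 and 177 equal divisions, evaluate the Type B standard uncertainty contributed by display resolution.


resolution = range / divisions
resolution = 559 / 177 = 3.1581921
u_res = resolution / (2*sqrt(3))
u_res = 3.1581921 / 3.4641016
u_res = 0.9117

0.9117


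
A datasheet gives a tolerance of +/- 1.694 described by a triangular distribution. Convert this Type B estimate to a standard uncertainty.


u_B = half_width / sqrt(6)
u_B = 1.694 / 2.4494897
u_B = 0.6916

0.6916


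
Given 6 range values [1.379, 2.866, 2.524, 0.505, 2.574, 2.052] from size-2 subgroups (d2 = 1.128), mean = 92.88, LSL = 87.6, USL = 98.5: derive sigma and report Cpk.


R_bar = (1.379 + 2.866 + 2.524 + 0.505 + 2.574 + 2.052) / 6 = 1.9833333
sigma = R_bar / d2 = 1.9833333 / 1.128 = 1.7582742
Cp = (USL - LSL)/(6*sigma) = (98.5 - 87.6)/(6*1.7582742) = 1.0332
Cpu = (98.5 - 92.88)/(3*1.7582742) = 1.0654
Cpl = (92.88 - 87.6)/(3*1.7582742) = 1.0010
Cpk = min(Cpu, Cpl) = 1.0010

1.0010


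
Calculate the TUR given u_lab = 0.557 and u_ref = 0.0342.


TUR = u_lab / u_ref
= 0.557 / 0.0342
= 16.2865

16.2865


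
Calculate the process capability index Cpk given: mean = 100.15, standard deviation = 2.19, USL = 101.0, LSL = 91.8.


Cpu = (USL - mean) / (3*sigma) = (101.0 - 100.15) / (3*2.19) = 0.1294
Cpl = (mean - LSL) / (3*sigma) = (100.15 - 91.8) / (3*2.19) = 1.2709
Cpk = min(Cpu, Cpl) = 0.1294

0.1294


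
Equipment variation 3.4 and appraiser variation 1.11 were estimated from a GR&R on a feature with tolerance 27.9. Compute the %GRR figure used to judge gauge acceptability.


GRR = sqrt(EV^2 + AV^2) = sqrt(3.4^2 + 1.11^2) = 3.5766045
%GRR = GRR / tol * 100 = 3.5766045 / 27.9 * 100
%GRR = 12.8194

12.8194


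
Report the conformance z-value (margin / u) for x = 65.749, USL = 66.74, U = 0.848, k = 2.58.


u = U / k = 0.848 / 2.58 = 0.32868217
margin = |USL - x| = |66.74 - 65.749| = 0.991
z = margin / u = 0.991 / 0.32868217
z = 3.0151

3.0151


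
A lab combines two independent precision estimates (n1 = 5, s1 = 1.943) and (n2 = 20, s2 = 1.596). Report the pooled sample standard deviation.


s_p = sqrt(((n1-1)*s1^2 + (n2-1)*s2^2) / (n1+n2-2))
numerator = (5-1)*1.943^2 + (20-1)*1.596^2 = 15.100996 + 48.397104 = 63.4981
denominator = 5 + 20 - 2 = 23
s_p^2 = 63.4981 / 23 = 2.760787
s_p = sqrt(2.760787) = 1.6616

1.6616


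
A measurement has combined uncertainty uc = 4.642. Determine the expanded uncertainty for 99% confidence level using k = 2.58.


U = k * uc
U = 2.58 * 4.642
U = 11.9764

11.9764


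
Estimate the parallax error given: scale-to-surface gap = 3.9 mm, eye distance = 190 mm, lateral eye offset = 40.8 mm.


error = h * offset / d
= 3.9 * 40.8 / 190
= 0.8375

0.8375


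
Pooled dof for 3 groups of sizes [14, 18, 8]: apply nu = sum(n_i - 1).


nu = sum_i (n_i - 1)
nu = ((14 - 1) + (18 - 1) + (8 - 1))
nu = 13 + 17 + 7
nu = 37

37


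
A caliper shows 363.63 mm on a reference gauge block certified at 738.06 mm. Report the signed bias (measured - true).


Systematic error = measured - true
= 363.63 - 738.06
= -374.4300

-374.4300


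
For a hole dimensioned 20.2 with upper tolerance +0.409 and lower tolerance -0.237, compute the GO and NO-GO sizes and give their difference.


GO = nominal - lower_tol (smallest hole = maximum material condition)
GO = 20.2 - 0.237 = 19.963
NO-GO = nominal + upper_tol (largest hole = least material condition)
NO-GO = 20.2 + 0.409 = 20.609
spread = NO-GO - GO = 20.609 - 19.963 = 0.6460

0.6460


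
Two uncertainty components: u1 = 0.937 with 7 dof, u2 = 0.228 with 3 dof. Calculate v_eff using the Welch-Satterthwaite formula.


uc = sqrt(u1^2 + u2^2) = sqrt(0.937^2 + 0.228^2) = 0.96434071
v_eff = uc^4 / (u1^4/v1 + u2^4/v2)
= 0.96434071^4 / (0.937^4/7 + 0.228^4/3)
= 0.86481259 / 0.11101929
v_eff = 7.7898

7.7898


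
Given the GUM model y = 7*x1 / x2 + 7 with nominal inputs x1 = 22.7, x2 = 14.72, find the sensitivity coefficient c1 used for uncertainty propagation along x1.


y = 7*x1 / x2 + 7
dy/dx1 = 7/x2
Evaluate at x2 = 14.72: c1 = 7 / 14.72
c1 = 0.4755

0.4755


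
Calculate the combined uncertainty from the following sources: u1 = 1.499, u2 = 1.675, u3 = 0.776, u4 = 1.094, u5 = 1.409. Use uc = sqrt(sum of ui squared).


uc = sqrt(1.499^2 + 1.675^2 + 0.776^2 + 1.094^2 + 1.409^2)
uc = sqrt(8.836919)
uc = 2.9727

2.9727


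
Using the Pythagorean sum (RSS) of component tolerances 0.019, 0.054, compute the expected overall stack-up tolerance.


RSS = sqrt(0.019^2 + 0.054^2)
= sqrt(0.003277)
= 0.0572

0.0572


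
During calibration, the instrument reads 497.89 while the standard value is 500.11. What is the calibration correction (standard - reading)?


Correction = standard - reading
= 500.11 - 497.89
= 2.2200

2.2200


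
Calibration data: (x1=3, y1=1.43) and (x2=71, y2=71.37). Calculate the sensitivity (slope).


slope = (y2 - y1) / (x2 - x1)
= (71.37 - 1.43) / (71 - 3)
= 69.9400 / 68
= 1.0285

1.0285


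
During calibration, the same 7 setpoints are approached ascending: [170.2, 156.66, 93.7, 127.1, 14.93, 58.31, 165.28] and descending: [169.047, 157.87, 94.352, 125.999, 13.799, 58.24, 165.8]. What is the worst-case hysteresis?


|170.2 - 169.047| = 1.1530
|156.66 - 157.87| = 1.2100
|93.7 - 94.352| = 0.6520
|127.1 - 125.999| = 1.1010
|14.93 - 13.799| = 1.1310
|58.31 - 58.24| = 0.0700
|165.28 - 165.8| = 0.5200
hysteresis = max(diffs) = 1.2100

1.2100


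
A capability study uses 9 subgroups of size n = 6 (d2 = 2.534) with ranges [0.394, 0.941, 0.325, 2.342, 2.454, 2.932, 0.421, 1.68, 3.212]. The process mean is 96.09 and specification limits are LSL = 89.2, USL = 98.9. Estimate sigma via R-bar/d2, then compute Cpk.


R_bar = (0.394 + 0.941 + 0.325 + 2.342 + 2.454 + 2.932 + 0.421 + 1.68 + 3.212) / 9 = 1.6334444
sigma = R_bar / d2 = 1.6334444 / 2.534 = 0.64461105
Cp = (USL - LSL)/(6*sigma) = (98.9 - 89.2)/(6*0.64461105) = 2.5080
Cpu = (98.9 - 96.09)/(3*0.64461105) = 1.4531
Cpl = (96.09 - 89.2)/(3*0.64461105) = 3.5629
Cpk = min(Cpu, Cpl) = 1.4531

1.4531


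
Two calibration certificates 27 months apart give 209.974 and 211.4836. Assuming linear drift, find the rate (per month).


rate = (v2 - v1) / months
= (211.4836 - 209.974) / 27
= 1.5096 / 27
= 0.0559

0.0559


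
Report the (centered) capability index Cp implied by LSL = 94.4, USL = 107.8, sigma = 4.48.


Cp = (USL - LSL) / (6 * sigma)
= (107.8 - 94.4) / (6 * 4.48)
= 13.4000 / 26.8800
= 0.4985

0.4985


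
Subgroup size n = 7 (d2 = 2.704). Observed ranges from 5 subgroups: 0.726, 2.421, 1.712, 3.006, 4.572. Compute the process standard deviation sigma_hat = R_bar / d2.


R_bar = (0.726 + 2.421 + 1.712 + 3.006 + 4.572) / 5
R_bar = 12.437 / 5 = 2.4874
sigma_hat = R_bar / d2 = 2.4874 / 2.704 = 0.9199

0.9199
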